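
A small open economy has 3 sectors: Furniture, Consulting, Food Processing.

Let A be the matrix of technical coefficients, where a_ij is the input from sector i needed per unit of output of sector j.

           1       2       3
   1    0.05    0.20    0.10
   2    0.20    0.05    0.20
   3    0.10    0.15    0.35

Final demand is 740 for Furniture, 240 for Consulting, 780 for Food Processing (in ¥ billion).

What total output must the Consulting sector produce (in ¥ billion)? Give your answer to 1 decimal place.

I − A =
  [   0.95    -0.20    -0.10]
  [  -0.20     0.95    -0.20]
  [  -0.10    -0.15     0.65]
Cofactors of I−A, C_ij = (−1)^(i+j)·(minor ij) (rows/columns in the sector order above):
  C_11 = (0.95)(0.65) − (-0.20)(-0.15) = 0.5875
  C_12 = −[(-0.20)(0.65) − (-0.20)(-0.10)] = 0.1500
  C_13 = (-0.20)(-0.15) − (0.95)(-0.10) = 0.1250
  C_21 = −[(-0.20)(0.65) − (-0.10)(-0.15)] = 0.1450
  C_22 = (0.95)(0.65) − (-0.10)(-0.10) = 0.6075
  C_23 = −[(0.95)(-0.15) − (-0.20)(-0.10)] = 0.1625
  C_31 = (-0.20)(-0.20) − (-0.10)(0.95) = 0.1350
  C_32 = −[(0.95)(-0.20) − (-0.10)(-0.20)] = 0.2100
  C_33 = (0.95)(0.95) − (-0.20)(-0.20) = 0.8625
det(I−A) = Σ_j (I−A)_1j·C_1j = (0.95)(0.5875) + (-0.20)(0.1500) + (-0.10)(0.1250) = 0.515625
adj(I−A) = Cᵀ =
  [ 0.5875   0.1450   0.1350]
  [ 0.1500   0.6075   0.2100]
  [ 0.1250   0.1625   0.8625]
(I − A)⁻¹ = adj(I−A) / det(I−A) ≈
  [   1.1394     0.2812     0.2618]
  [   0.2909     1.1782     0.4073]
  [   0.2424     0.3152     1.6727]
x = (I − A)⁻¹ d = adj(I−A)·d / det(I−A), with det(I−A) = 0.515625:
  x_1 = (0.5875·740 + 0.1450·240 + 0.1350·780) / 0.515625 = 574.85 / 0.515625 ≈ 1114.9
  x_2 = (0.1500·740 + 0.6075·240 + 0.2100·780) / 0.515625 = 420.60 / 0.515625 ≈ 815.7
  x_3 = (0.1250·740 + 0.1625·240 + 0.8625·780) / 0.515625 = 804.25 / 0.515625 ≈ 1559.8

x_2 = 815.7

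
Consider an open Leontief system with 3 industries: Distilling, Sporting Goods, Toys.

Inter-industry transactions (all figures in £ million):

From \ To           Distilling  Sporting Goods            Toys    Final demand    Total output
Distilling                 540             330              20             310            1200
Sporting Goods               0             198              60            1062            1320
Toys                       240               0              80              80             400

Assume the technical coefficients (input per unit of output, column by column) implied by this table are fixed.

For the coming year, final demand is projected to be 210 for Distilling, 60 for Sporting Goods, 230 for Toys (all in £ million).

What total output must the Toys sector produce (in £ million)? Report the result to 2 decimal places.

Technical coefficients a_ij = z_ij / X_j:
  a_DD = 540/1200 = 0.45, a_SD = 0/1200 = 0.00, a_TD = 240/1200 = 0.20
  a_DS = 330/1320 = 0.25, a_SS = 198/1320 = 0.15, a_TS = 0/1320 = 0.00
  a_DT = 20/400 = 0.05, a_ST = 60/400 = 0.15, a_TT = 80/400 = 0.20
I − A =
  [   0.55    -0.25    -0.05]
  [   0.00     0.85    -0.15]
  [  -0.20     0.00     0.80]
Cofactors of I−A, C_ij = (−1)^(i+j)·(minor ij) (rows/columns in the sector order above):
  C_11 = (0.85)(0.80) − (-0.15)(0.00) = 0.6800
  C_12 = −[(0.00)(0.80) − (-0.15)(-0.20)] = 0.0300
  C_13 = (0.00)(0.00) − (0.85)(-0.20) = 0.1700
  C_21 = −[(-0.25)(0.80) − (-0.05)(0.00)] = 0.2000
  C_22 = (0.55)(0.80) − (-0.05)(-0.20) = 0.4300
  C_23 = −[(0.55)(0.00) − (-0.25)(-0.20)] = 0.0500
  C_31 = (-0.25)(-0.15) − (-0.05)(0.85) = 0.0800
  C_32 = −[(0.55)(-0.15) − (-0.05)(0.00)] = 0.0825
  C_33 = (0.55)(0.85) − (-0.25)(0.00) = 0.4675
det(I−A) = Σ_j (I−A)_1j·C_1j = (0.55)(0.6800) + (-0.25)(0.0300) + (-0.05)(0.1700) = 0.3580
adj(I−A) = Cᵀ =
  [ 0.6800   0.2000   0.0800]
  [ 0.0300   0.4300   0.0825]
  [ 0.1700   0.0500   0.4675]
(I − A)⁻¹ = adj(I−A) / det(I−A) ≈
  [   1.8994     0.5587     0.2235]
  [   0.0838     1.2011     0.2304]
  [   0.4749     0.1397     1.3059]
x = (I − A)⁻¹ d = adj(I−A)·d / det(I−A), with det(I−A) = 0.3580:
  x_D = (0.6800·210 + 0.2000·60 + 0.0800·230) / 0.3580 = 173.20 / 0.3580 ≈ 483.80
  x_S = (0.0300·210 + 0.4300·60 + 0.0825·230) / 0.3580 = 51.075 / 0.3580 ≈ 142.67
  x_T = (0.1700·210 + 0.0500·60 + 0.4675·230) / 0.3580 = 146.225 / 0.3580 ≈ 408.45

x_T = 408.45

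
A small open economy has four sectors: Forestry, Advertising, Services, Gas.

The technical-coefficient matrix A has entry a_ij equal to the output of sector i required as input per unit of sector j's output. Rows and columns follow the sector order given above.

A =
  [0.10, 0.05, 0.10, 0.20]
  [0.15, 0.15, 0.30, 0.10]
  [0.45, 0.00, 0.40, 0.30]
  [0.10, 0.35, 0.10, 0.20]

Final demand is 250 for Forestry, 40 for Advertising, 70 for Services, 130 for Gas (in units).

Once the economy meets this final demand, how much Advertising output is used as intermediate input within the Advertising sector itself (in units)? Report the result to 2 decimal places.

z_22 = 69.66

I − A =
  [   0.90    -0.05    -0.10    -0.20]
  [  -0.15     0.85    -0.30    -0.10]
  [  -0.45     0.00     0.60    -0.30]
  [  -0.10    -0.35    -0.10     0.80]
Compute the cofactors C_ij = (−1)^(i+j)·(3×3 minor ij) of I−A; the adjugate is their transpose:
adj(I−A) = Cᵀ =
  [ 0.3300   0.0750   0.1150   0.1350]
  [ 0.1950   0.3450   0.2350   0.1800]
  [ 0.3315   0.1455   0.5465   0.3060]
  [ 0.1680   0.1785   0.1855   0.4095]
det(I−A) = Σ_j (I−A)_1j·C_1j = (0.90)(0.3300) + (-0.05)(0.1950) + (-0.10)(0.3315) + (-0.20)(0.1680) = 0.2205
(I − A)⁻¹ = adj(I−A) / det(I−A) ≈
  [   1.4966     0.3401     0.5215     0.6122]
  [   0.8844     1.5646     1.0658     0.8163]
  [   1.5034     0.6599     2.4785     1.3878]
  [   0.7619     0.8095     0.8413     1.8571]
First solve x = (I − A)⁻¹ d = adj(I−A)·d / det(I−A); in particular x_2 = (0.1950·250 + 0.3450·40 + 0.2350·70 + 0.1800·130) / 0.2205 = 102.40 / 0.2205 ≈ 464.3991.
Intermediate flow from 2 to 2: z_22 = a_22 · x_2 = 0.15 × 102.40 / 0.2205 = 15.36 / 0.2205 ≈ 69.66.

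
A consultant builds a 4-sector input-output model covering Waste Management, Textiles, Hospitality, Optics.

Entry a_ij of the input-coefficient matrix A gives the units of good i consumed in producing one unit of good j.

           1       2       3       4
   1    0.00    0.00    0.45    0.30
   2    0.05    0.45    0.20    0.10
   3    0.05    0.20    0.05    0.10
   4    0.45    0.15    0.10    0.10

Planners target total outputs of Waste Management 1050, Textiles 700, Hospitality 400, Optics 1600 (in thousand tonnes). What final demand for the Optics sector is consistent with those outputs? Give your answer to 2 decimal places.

I − A =
  [   1.00     0.00    -0.45    -0.30]
  [  -0.05     0.55    -0.20    -0.10]
  [  -0.05    -0.20     0.95    -0.10]
  [  -0.45    -0.15    -0.10     0.90]
d = (I − A) x:
  d_1 = (+1.00)·1050 + (+0.00)·700 + (-0.45)·400 + (-0.30)·1600 = 390.00
  d_2 = (-0.05)·1050 + (+0.55)·700 + (-0.20)·400 + (-0.10)·1600 = 92.50
  d_3 = (-0.05)·1050 + (-0.20)·700 + (+0.95)·400 + (-0.10)·1600 = 27.50
  d_4 = (-0.45)·1050 + (-0.15)·700 + (-0.10)·400 + (+0.90)·1600 = 822.50

d_4 = 822.50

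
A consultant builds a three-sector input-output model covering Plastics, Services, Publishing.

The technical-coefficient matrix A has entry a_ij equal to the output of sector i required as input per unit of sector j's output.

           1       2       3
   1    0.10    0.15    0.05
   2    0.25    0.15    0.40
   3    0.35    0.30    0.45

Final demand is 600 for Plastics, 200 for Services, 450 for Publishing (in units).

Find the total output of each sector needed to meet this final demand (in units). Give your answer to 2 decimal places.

I − A =
  [   0.90    -0.15    -0.05]
  [  -0.25     0.85    -0.40]
  [  -0.35    -0.30     0.55]
Cofactors of I−A, C_ij = (−1)^(i+j)·(minor ij) (rows/columns in the sector order above):
  C_11 = (0.85)(0.55) − (-0.40)(-0.30) = 0.3475
  C_12 = −[(-0.25)(0.55) − (-0.40)(-0.35)] = 0.2775
  C_13 = (-0.25)(-0.30) − (0.85)(-0.35) = 0.3725
  C_21 = −[(-0.15)(0.55) − (-0.05)(-0.30)] = 0.0975
  C_22 = (0.90)(0.55) − (-0.05)(-0.35) = 0.4775
  C_23 = −[(0.90)(-0.30) − (-0.15)(-0.35)] = 0.3225
  C_31 = (-0.15)(-0.40) − (-0.05)(0.85) = 0.1025
  C_32 = −[(0.90)(-0.40) − (-0.05)(-0.25)] = 0.3725
  C_33 = (0.90)(0.85) − (-0.15)(-0.25) = 0.7275
det(I−A) = Σ_j (I−A)_1j·C_1j = (0.90)(0.3475) + (-0.15)(0.2775) + (-0.05)(0.3725) = 0.2525
adj(I−A) = Cᵀ =
  [ 0.3475   0.0975   0.1025]
  [ 0.2775   0.4775   0.3725]
  [ 0.3725   0.3225   0.7275]
(I − A)⁻¹ = adj(I−A) / det(I−A) ≈
  [   1.3762     0.3861     0.4059]
  [   1.0990     1.8911     1.4752]
  [   1.4752     1.2772     2.8812]
x = (I − A)⁻¹ d = adj(I−A)·d / det(I−A), with det(I−A) = 0.2525:
  x_1 = (0.3475·600 + 0.0975·200 + 0.1025·450) / 0.2525 = 274.125 / 0.2525 ≈ 1085.64
  x_2 = (0.2775·600 + 0.4775·200 + 0.3725·450) / 0.2525 = 429.625 / 0.2525 ≈ 1701.49
  x_3 = (0.3725·600 + 0.3225·200 + 0.7275·450) / 0.2525 = 615.375 / 0.2525 ≈ 2437.13

x_1 = 1085.64, x_2 = 1701.49, x_3 = 2437.13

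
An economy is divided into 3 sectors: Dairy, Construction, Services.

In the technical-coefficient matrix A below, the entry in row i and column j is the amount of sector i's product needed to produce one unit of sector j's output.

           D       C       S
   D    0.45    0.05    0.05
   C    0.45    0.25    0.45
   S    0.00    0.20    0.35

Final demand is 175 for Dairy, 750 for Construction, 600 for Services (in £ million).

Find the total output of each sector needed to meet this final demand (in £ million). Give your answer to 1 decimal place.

I − A =
  [   0.55    -0.05    -0.05]
  [  -0.45     0.75    -0.45]
  [   0.00    -0.20     0.65]
Cofactors of I−A, C_ij = (−1)^(i+j)·(minor ij) (rows/columns in the sector order above):
  C_11 = (0.75)(0.65) − (-0.45)(-0.20) = 0.3975
  C_12 = −[(-0.45)(0.65) − (-0.45)(0.00)] = 0.2925
  C_13 = (-0.45)(-0.20) − (0.75)(0.00) = 0.0900
  C_21 = −[(-0.05)(0.65) − (-0.05)(-0.20)] = 0.0425
  C_22 = (0.55)(0.65) − (-0.05)(0.00) = 0.3575
  C_23 = −[(0.55)(-0.20) − (-0.05)(0.00)] = 0.1100
  C_31 = (-0.05)(-0.45) − (-0.05)(0.75) = 0.0600
  C_32 = −[(0.55)(-0.45) − (-0.05)(-0.45)] = 0.2700
  C_33 = (0.55)(0.75) − (-0.05)(-0.45) = 0.3900
det(I−A) = Σ_j (I−A)_1j·C_1j = (0.55)(0.3975) + (-0.05)(0.2925) + (-0.05)(0.0900) = 0.1995
adj(I−A) = Cᵀ =
  [ 0.3975   0.0425   0.0600]
  [ 0.2925   0.3575   0.2700]
  [ 0.0900   0.1100   0.3900]
(I − A)⁻¹ = adj(I−A) / det(I−A) ≈
  [   1.9925     0.2130     0.3008]
  [   1.4662     1.7920     1.3534]
  [   0.4511     0.5514     1.9549]
x = (I − A)⁻¹ d = adj(I−A)·d / det(I−A), with det(I−A) = 0.1995:
  x_D = (0.3975·175 + 0.0425·750 + 0.0600·600) / 0.1995 = 137.4375 / 0.1995 ≈ 688.9
  x_C = (0.2925·175 + 0.3575·750 + 0.2700·600) / 0.1995 = 481.3125 / 0.1995 ≈ 2412.6
  x_S = (0.0900·175 + 0.1100·750 + 0.3900·600) / 0.1995 = 332.25 / 0.1995 ≈ 1665.4

x_D = 688.9, x_C = 2412.6, x_S = 1665.4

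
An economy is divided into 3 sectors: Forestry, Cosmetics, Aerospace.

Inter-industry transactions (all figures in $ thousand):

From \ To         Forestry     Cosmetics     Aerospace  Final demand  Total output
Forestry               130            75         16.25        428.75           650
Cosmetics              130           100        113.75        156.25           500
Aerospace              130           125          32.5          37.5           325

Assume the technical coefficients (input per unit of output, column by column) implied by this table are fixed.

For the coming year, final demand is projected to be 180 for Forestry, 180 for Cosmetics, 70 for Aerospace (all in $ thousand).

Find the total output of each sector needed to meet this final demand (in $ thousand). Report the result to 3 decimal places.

x_1 = 320.688, x_2 = 421.616, x_3 = 266.157

Technical coefficients a_ij = z_ij / X_j:
  a_11 = 130/650 = 0.20, a_21 = 130/650 = 0.20, a_31 = 130/650 = 0.20
  a_12 = 75/500 = 0.15, a_22 = 100/500 = 0.20, a_32 = 125/500 = 0.25
  a_13 = 16.25/325 = 0.05, a_23 = 113.75/325 = 0.35, a_33 = 32.5/325 = 0.10
I − A =
  [   0.80    -0.15    -0.05]
  [  -0.20     0.80    -0.35]
  [  -0.20    -0.25     0.90]
Cofactors of I−A, C_ij = (−1)^(i+j)·(minor ij) (rows/columns in the sector order above):
  C_11 = (0.80)(0.90) − (-0.35)(-0.25) = 0.6325
  C_12 = −[(-0.20)(0.90) − (-0.35)(-0.20)] = 0.2500
  C_13 = (-0.20)(-0.25) − (0.80)(-0.20) = 0.2100
  C_21 = −[(-0.15)(0.90) − (-0.05)(-0.25)] = 0.1475
  C_22 = (0.80)(0.90) − (-0.05)(-0.20) = 0.7100
  C_23 = −[(0.80)(-0.25) − (-0.15)(-0.20)] = 0.2300
  C_31 = (-0.15)(-0.35) − (-0.05)(0.80) = 0.0925
  C_32 = −[(0.80)(-0.35) − (-0.05)(-0.20)] = 0.2900
  C_33 = (0.80)(0.80) − (-0.15)(-0.20) = 0.6100
det(I−A) = Σ_j (I−A)_1j·C_1j = (0.80)(0.6325) + (-0.15)(0.2500) + (-0.05)(0.2100) = 0.4580
adj(I−A) = Cᵀ =
  [ 0.6325   0.1475   0.0925]
  [ 0.2500   0.7100   0.2900]
  [ 0.2100   0.2300   0.6100]
(I − A)⁻¹ = adj(I−A) / det(I−A) ≈
  [   1.3810     0.3221     0.2020]
  [   0.5459     1.5502     0.6332]
  [   0.4585     0.5022     1.3319]
x = (I − A)⁻¹ d = adj(I−A)·d / det(I−A), with det(I−A) = 0.4580:
  x_1 = (0.6325·180 + 0.1475·180 + 0.0925·70) / 0.4580 = 146.875 / 0.4580 ≈ 320.688
  x_2 = (0.2500·180 + 0.7100·180 + 0.2900·70) / 0.4580 = 193.10 / 0.4580 ≈ 421.616
  x_3 = (0.2100·180 + 0.2300·180 + 0.6100·70) / 0.4580 = 121.90 / 0.4580 ≈ 266.157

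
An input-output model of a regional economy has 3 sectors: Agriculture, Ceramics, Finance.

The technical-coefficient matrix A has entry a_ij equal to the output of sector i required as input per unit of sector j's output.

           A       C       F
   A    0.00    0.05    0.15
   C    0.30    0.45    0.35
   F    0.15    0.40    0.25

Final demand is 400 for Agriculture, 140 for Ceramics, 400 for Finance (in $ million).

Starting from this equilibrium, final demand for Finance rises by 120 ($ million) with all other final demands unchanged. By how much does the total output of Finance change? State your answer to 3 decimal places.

I − A =
  [   1.00    -0.05    -0.15]
  [  -0.30     0.55    -0.35]
  [  -0.15    -0.40     0.75]
Cofactors of I−A, C_ij = (−1)^(i+j)·(minor ij) (rows/columns in the sector order above):
  C_11 = (0.55)(0.75) − (-0.35)(-0.40) = 0.2725
  C_12 = −[(-0.30)(0.75) − (-0.35)(-0.15)] = 0.2775
  C_13 = (-0.30)(-0.40) − (0.55)(-0.15) = 0.2025
  C_21 = −[(-0.05)(0.75) − (-0.15)(-0.40)] = 0.0975
  C_22 = (1.00)(0.75) − (-0.15)(-0.15) = 0.7275
  C_23 = −[(1.00)(-0.40) − (-0.05)(-0.15)] = 0.4075
  C_31 = (-0.05)(-0.35) − (-0.15)(0.55) = 0.1000
  C_32 = −[(1.00)(-0.35) − (-0.15)(-0.30)] = 0.3950
  C_33 = (1.00)(0.55) − (-0.05)(-0.30) = 0.5350
det(I−A) = Σ_j (I−A)_1j·C_1j = (1.00)(0.2725) + (-0.05)(0.2775) + (-0.15)(0.2025) = 0.22825
adj(I−A) = Cᵀ =
  [ 0.2725   0.0975   0.1000]
  [ 0.2775   0.7275   0.3950]
  [ 0.2025   0.4075   0.5350]
(I − A)⁻¹ = adj(I−A) / det(I−A) ≈
  [   1.1939     0.4272     0.4381]
  [   1.2158     3.1873     1.7306]
  [   0.8872     1.7853     2.3439]
Δx = (I − A)⁻¹ Δd with Δd having +120 in the Finance component and 0 elsewhere.
So Δx_F = L_FF · (+120), where L_FF = adj(I−A)_FF / det(I−A) = 0.5350 / 0.22825.
Δx_F = 0.5350 × (+120) / 0.22825 = 64.20 / 0.22825 ≈ 281.271.

Δx_F = 281.271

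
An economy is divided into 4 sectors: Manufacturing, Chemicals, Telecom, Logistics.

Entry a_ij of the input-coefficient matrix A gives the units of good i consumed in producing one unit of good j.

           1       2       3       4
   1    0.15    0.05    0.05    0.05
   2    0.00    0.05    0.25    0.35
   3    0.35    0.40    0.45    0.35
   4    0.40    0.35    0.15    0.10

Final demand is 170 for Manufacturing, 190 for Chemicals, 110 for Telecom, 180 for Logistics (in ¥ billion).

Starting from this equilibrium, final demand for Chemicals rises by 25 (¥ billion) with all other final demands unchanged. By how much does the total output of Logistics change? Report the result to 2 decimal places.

I − A =
  [   0.85    -0.05    -0.05    -0.05]
  [   0.00     0.95    -0.25    -0.35]
  [  -0.35    -0.40     0.55    -0.35]
  [  -0.40    -0.35    -0.15     0.90]
Compute the cofactors C_ij = (−1)^(i+j)·(3×3 minor ij) of I−A; the adjugate is their transpose:
adj(I−A) = Cᵀ =
  [ 0.211375   0.058875   0.062000   0.058750]
  [ 0.209125   0.339750   0.237875   0.236250]
  [ 0.445375   0.431000   0.596625   0.424375]
  [ 0.249500   0.230125   0.219500   0.338125]
det(I−A) = Σ_j (I−A)_1j·C_1j = (0.85)(0.211375) + (-0.05)(0.209125) + (-0.05)(0.445375) + (-0.05)(0.249500) = 0.13446875
(I − A)⁻¹ = adj(I−A) / det(I−A) ≈
  [   1.5719     0.4378     0.4611     0.4369]
  [   1.5552     2.5266     1.7690     1.7569]
  [   3.3121     3.2052     4.4369     3.1559]
  [   1.8554     1.7114     1.6323     2.5145]
Δx = (I − A)⁻¹ Δd with Δd having +25 in the Chemicals component and 0 elsewhere.
So Δx_4 = L_42 · (+25), where L_42 = adj(I−A)_42 / det(I−A) = 0.230125 / 0.13446875.
Δx_4 = 0.230125 × (+25) / 0.13446875 = 5.753125 / 0.13446875 ≈ 42.78.

Δx_4 = 42.78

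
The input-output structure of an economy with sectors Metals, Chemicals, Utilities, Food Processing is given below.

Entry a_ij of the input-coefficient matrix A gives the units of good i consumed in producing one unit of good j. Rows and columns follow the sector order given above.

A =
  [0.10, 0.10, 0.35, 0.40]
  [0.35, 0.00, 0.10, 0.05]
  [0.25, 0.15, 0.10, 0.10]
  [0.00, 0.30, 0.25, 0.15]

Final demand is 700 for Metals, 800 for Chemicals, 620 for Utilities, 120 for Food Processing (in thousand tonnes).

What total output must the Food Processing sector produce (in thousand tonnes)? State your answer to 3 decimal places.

I − A =
  [   0.90    -0.10    -0.35    -0.40]
  [  -0.35     1.00    -0.10    -0.05]
  [  -0.25    -0.15     0.90    -0.10]
  [   0.00    -0.30    -0.25     0.85]
Compute the cofactors C_ij = (−1)^(i+j)·(3×3 minor ij) of I−A; the adjugate is their transpose:
adj(I−A) = Cᵀ =
  [ 0.708875   0.252125   0.414000   0.397125]
  [ 0.283375   0.566625   0.226875   0.193375]
  [ 0.263875   0.193000   0.679750   0.215500]
  [ 0.177625   0.256750   0.280000   0.656625]
det(I−A) = Σ_j (I−A)_1j·C_1j = (0.90)(0.708875) + (-0.10)(0.283375) + (-0.35)(0.263875) + (-0.40)(0.177625) = 0.44624375
(I − A)⁻¹ = adj(I−A) / det(I−A) ≈
  [   1.5885     0.5650     0.9277     0.8899]
  [   0.6350     1.2698     0.5084     0.4333]
  [   0.5913     0.4325     1.5233     0.4829]
  [   0.3980     0.5754     0.6275     1.4714]
x = (I − A)⁻¹ d = adj(I−A)·d / det(I−A), with det(I−A) = 0.44624375:
  x_M = (0.708875·700 + 0.252125·800 + 0.414000·620 + 0.397125·120) / 0.44624375 = 1002.2475 / 0.44624375 ≈ 2245.964
  x_C = (0.283375·700 + 0.566625·800 + 0.226875·620 + 0.193375·120) / 0.44624375 = 815.53 / 0.44624375 ≈ 1827.544
  x_U = (0.263875·700 + 0.193000·800 + 0.679750·620 + 0.215500·120) / 0.44624375 = 786.4175 / 0.44624375 ≈ 1762.305
  x_F = (0.177625·700 + 0.256750·800 + 0.280000·620 + 0.656625·120) / 0.44624375 = 582.1325 / 0.44624375 ≈ 1304.517

x_F = 1304.517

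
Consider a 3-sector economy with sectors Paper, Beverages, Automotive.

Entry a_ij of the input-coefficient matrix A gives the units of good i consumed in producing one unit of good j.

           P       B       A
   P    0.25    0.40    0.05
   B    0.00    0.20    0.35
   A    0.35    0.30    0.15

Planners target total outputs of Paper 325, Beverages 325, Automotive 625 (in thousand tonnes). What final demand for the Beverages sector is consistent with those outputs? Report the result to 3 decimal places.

I − A =
  [   0.75    -0.40    -0.05]
  [   0.00     0.80    -0.35]
  [  -0.35    -0.30     0.85]
d = (I − A) x:
  d_P = (+0.75)·325 + (-0.40)·325 + (-0.05)·625 = 82.500
  d_B = (+0.00)·325 + (+0.80)·325 + (-0.35)·625 = 41.250
  d_A = (-0.35)·325 + (-0.30)·325 + (+0.85)·625 = 320.000

d_B = 41.250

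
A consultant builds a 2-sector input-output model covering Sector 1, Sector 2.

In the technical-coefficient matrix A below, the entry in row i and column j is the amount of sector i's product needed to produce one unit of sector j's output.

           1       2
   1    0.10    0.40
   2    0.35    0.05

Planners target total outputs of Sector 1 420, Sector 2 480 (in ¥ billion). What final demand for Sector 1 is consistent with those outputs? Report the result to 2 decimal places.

d_1 = 186.00

I − A =
  [   0.90    -0.40]
  [  -0.35     0.95]
d = (I − A) x:
  d_1 = (+0.90)·420 + (-0.40)·480 = 186.00
  d_2 = (-0.35)·420 + (+0.95)·480 = 309.00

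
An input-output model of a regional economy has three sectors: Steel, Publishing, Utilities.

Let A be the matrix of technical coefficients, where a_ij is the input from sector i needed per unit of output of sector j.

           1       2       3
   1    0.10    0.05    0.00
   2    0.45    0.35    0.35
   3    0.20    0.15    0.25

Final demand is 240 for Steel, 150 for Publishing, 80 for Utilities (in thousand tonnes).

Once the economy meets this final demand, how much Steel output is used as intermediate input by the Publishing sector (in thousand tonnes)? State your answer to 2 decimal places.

I − A =
  [   0.90    -0.05     0.00]
  [  -0.45     0.65    -0.35]
  [  -0.20    -0.15     0.75]
Cofactors of I−A, C_ij = (−1)^(i+j)·(minor ij) (rows/columns in the sector order above):
  C_11 = (0.65)(0.75) − (-0.35)(-0.15) = 0.4350
  C_12 = −[(-0.45)(0.75) − (-0.35)(-0.20)] = 0.4075
  C_13 = (-0.45)(-0.15) − (0.65)(-0.20) = 0.1975
  C_21 = −[(-0.05)(0.75) − (0.00)(-0.15)] = 0.0375
  C_22 = (0.90)(0.75) − (0.00)(-0.20) = 0.6750
  C_23 = −[(0.90)(-0.15) − (-0.05)(-0.20)] = 0.1450
  C_31 = (-0.05)(-0.35) − (0.00)(0.65) = 0.0175
  C_32 = −[(0.90)(-0.35) − (0.00)(-0.45)] = 0.3150
  C_33 = (0.90)(0.65) − (-0.05)(-0.45) = 0.5625
det(I−A) = Σ_j (I−A)_1j·C_1j = (0.90)(0.4350) + (-0.05)(0.4075) + (0.00)(0.1975) = 0.371125
adj(I−A) = Cᵀ =
  [ 0.4350   0.0375   0.0175]
  [ 0.4075   0.6750   0.3150]
  [ 0.1975   0.1450   0.5625]
(I − A)⁻¹ = adj(I−A) / det(I−A) ≈
  [   1.1721     0.1010     0.0472]
  [   1.0980     1.8188     0.8488]
  [   0.5322     0.3907     1.5157]
First solve x = (I − A)⁻¹ d = adj(I−A)·d / det(I−A); in particular x_2 = (0.4075·240 + 0.6750·150 + 0.3150·80) / 0.371125 = 224.25 / 0.371125 ≈ 604.2439.
Intermediate flow from 1 to 2: z_12 = a_12 · x_2 = 0.05 × 224.25 / 0.371125 = 11.2125 / 0.371125 ≈ 30.21.

z_12 = 30.21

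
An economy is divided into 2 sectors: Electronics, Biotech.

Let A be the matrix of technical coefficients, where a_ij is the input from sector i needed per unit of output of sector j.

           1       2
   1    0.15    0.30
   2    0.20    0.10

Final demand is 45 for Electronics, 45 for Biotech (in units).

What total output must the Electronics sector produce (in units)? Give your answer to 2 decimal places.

I − A =
  [   0.85    -0.30]
  [  -0.20     0.90]
det(I−A) = (0.85)(0.90) − (-0.30)(-0.20) = 0.7050
adj(I−A) = [[0.90, 0.30], [0.20, 0.85]]
(I − A)⁻¹ = adj(I−A) / det(I−A) ≈
  [   1.2766     0.4255]
  [   0.2837     1.2057]
x = (I − A)⁻¹ d = adj(I−A)·d / det(I−A), with det(I−A) = 0.7050:
  x_1 = (0.90·45 + 0.30·45) / 0.7050 = 54.00 / 0.7050 ≈ 76.60
  x_2 = (0.20·45 + 0.85·45) / 0.7050 = 47.25 / 0.7050 ≈ 67.02

x_1 = 76.60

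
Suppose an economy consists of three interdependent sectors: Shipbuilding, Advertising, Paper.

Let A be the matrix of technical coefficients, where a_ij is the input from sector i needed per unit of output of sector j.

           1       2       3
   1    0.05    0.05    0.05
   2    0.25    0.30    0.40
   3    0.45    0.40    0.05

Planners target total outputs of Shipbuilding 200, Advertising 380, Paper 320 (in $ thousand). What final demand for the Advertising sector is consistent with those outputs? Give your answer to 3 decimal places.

d_2 = 88.000

I − A =
  [   0.95    -0.05    -0.05]
  [  -0.25     0.70    -0.40]
  [  -0.45    -0.40     0.95]
d = (I − A) x:
  d_1 = (+0.95)·200 + (-0.05)·380 + (-0.05)·320 = 155.000
  d_2 = (-0.25)·200 + (+0.70)·380 + (-0.40)·320 = 88.000
  d_3 = (-0.45)·200 + (-0.40)·380 + (+0.95)·320 = 62.000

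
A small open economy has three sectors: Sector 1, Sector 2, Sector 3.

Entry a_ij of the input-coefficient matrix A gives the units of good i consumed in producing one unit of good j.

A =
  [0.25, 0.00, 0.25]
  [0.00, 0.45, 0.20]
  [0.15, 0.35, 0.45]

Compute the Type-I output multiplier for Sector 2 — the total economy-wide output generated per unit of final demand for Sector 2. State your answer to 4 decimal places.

m_2 = 4.7154

I − A =
  [   0.75     0.00    -0.25]
  [   0.00     0.55    -0.20]
  [  -0.15    -0.35     0.55]
Cofactors of I−A, C_ij = (−1)^(i+j)·(minor ij) (rows/columns in the sector order above):
  C_11 = (0.55)(0.55) − (-0.20)(-0.35) = 0.2325
  C_12 = −[(0.00)(0.55) − (-0.20)(-0.15)] = 0.0300
  C_13 = (0.00)(-0.35) − (0.55)(-0.15) = 0.0825
  C_21 = −[(0.00)(0.55) − (-0.25)(-0.35)] = 0.0875
  C_22 = (0.75)(0.55) − (-0.25)(-0.15) = 0.3750
  C_23 = −[(0.75)(-0.35) − (0.00)(-0.15)] = 0.2625
  C_31 = (0.00)(-0.20) − (-0.25)(0.55) = 0.1375
  C_32 = −[(0.75)(-0.20) − (-0.25)(0.00)] = 0.1500
  C_33 = (0.75)(0.55) − (0.00)(0.00) = 0.4125
det(I−A) = Σ_j (I−A)_1j·C_1j = (0.75)(0.2325) + (0.00)(0.0300) + (-0.25)(0.0825) = 0.15375
adj(I−A) = Cᵀ =
  [ 0.2325   0.0875   0.1375]
  [ 0.0300   0.3750   0.1500]
  [ 0.0825   0.2625   0.4125]
(I − A)⁻¹ = adj(I−A) / det(I−A) ≈
  [   1.51220     0.56911     0.89431]
  [   0.19512     2.43902     0.97561]
  [   0.53659     1.70732     2.68293]
The output multiplier for sector j is the column-j sum of the Leontief inverse (I − A)⁻¹ = adj(I−A) / det(I−A).
Column 2 of adj(I−A): (0.0875, 0.3750, 0.2625); det(I−A) = 0.15375.
m_2 = (0.0875 + 0.3750 + 0.2625) / 0.15375 = 0.725 / 0.15375 ≈ 4.7154.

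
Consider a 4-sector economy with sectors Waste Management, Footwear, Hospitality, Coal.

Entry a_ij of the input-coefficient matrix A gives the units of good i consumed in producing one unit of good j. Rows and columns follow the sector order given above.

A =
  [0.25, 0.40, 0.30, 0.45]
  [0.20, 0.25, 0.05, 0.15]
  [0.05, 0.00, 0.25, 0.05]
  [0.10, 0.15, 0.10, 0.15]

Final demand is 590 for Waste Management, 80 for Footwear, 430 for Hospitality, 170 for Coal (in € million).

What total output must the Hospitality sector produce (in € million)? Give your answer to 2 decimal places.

I − A =
  [   0.75    -0.40    -0.30    -0.45]
  [  -0.20     0.75    -0.05    -0.15]
  [  -0.05     0.00     0.75    -0.05]
  [  -0.10    -0.15    -0.10     0.85]
Compute the cofactors C_ij = (−1)^(i+j)·(3×3 minor ij) of I−A; the adjugate is their transpose:
adj(I−A) = Cᵀ =
  [ 0.457125   0.305875   0.244625   0.310375]
  [ 0.140875   0.424125   0.105375   0.155625]
  [ 0.036000   0.028000   0.340000   0.044000]
  [ 0.082875   0.114125   0.087375   0.349625]
det(I−A) = Σ_j (I−A)_1j·C_1j = (0.75)(0.457125) + (-0.40)(0.140875) + (-0.30)(0.036000) + (-0.45)(0.082875) = 0.2384
(I − A)⁻¹ = adj(I−A) / det(I−A) ≈
  [   1.9175     1.2830     1.0261     1.3019]
  [   0.5909     1.7790     0.4420     0.6528]
  [   0.1510     0.1174     1.4262     0.1846]
  [   0.3476     0.4787     0.3665     1.4665]
x = (I − A)⁻¹ d = adj(I−A)·d / det(I−A), with det(I−A) = 0.2384:
  x_1 = (0.457125·590 + 0.305875·80 + 0.244625·430 + 0.310375·170) / 0.2384 = 452.12625 / 0.2384 ≈ 1896.50
  x_2 = (0.140875·590 + 0.424125·80 + 0.105375·430 + 0.155625·170) / 0.2384 = 188.81375 / 0.2384 ≈ 792.00
  x_3 = (0.036000·590 + 0.028000·80 + 0.340000·430 + 0.044000·170) / 0.2384 = 177.16 / 0.2384 ≈ 743.12
  x_4 = (0.082875·590 + 0.114125·80 + 0.087375·430 + 0.349625·170) / 0.2384 = 155.03375 / 0.2384 ≈ 650.31

x_3 = 743.12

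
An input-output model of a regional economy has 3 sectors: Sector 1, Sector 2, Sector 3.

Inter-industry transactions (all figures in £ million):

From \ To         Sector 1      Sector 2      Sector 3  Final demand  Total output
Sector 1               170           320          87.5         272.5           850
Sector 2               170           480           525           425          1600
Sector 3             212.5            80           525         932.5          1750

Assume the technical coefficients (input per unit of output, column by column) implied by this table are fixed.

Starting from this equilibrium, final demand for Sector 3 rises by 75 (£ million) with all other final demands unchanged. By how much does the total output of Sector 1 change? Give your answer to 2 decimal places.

Δx_1 = 21.74

Technical coefficients a_ij = z_ij / X_j:
  a_11 = 170/850 = 0.20, a_21 = 170/850 = 0.20, a_31 = 212.5/850 = 0.25
  a_12 = 320/1600 = 0.20, a_22 = 480/1600 = 0.30, a_32 = 80/1600 = 0.05
  a_13 = 87.5/1750 = 0.05, a_23 = 525/1750 = 0.30, a_33 = 525/1750 = 0.30
I − A =
  [   0.80    -0.20    -0.05]
  [  -0.20     0.70    -0.30]
  [  -0.25    -0.05     0.70]
Cofactors of I−A, C_ij = (−1)^(i+j)·(minor ij) (rows/columns in the sector order above):
  C_11 = (0.70)(0.70) − (-0.30)(-0.05) = 0.4750
  C_12 = −[(-0.20)(0.70) − (-0.30)(-0.25)] = 0.2150
  C_13 = (-0.20)(-0.05) − (0.70)(-0.25) = 0.1850
  C_21 = −[(-0.20)(0.70) − (-0.05)(-0.05)] = 0.1425
  C_22 = (0.80)(0.70) − (-0.05)(-0.25) = 0.5475
  C_23 = −[(0.80)(-0.05) − (-0.20)(-0.25)] = 0.0900
  C_31 = (-0.20)(-0.30) − (-0.05)(0.70) = 0.0950
  C_32 = −[(0.80)(-0.30) − (-0.05)(-0.20)] = 0.2500
  C_33 = (0.80)(0.70) − (-0.20)(-0.20) = 0.5200
det(I−A) = Σ_j (I−A)_1j·C_1j = (0.80)(0.4750) + (-0.20)(0.2150) + (-0.05)(0.1850) = 0.32775
adj(I−A) = Cᵀ =
  [ 0.4750   0.1425   0.0950]
  [ 0.2150   0.5475   0.2500]
  [ 0.1850   0.0900   0.5200]
(I − A)⁻¹ = adj(I−A) / det(I−A) ≈
  [   1.4493     0.4348     0.2899]
  [   0.6560     1.6705     0.7628]
  [   0.5645     0.2746     1.5866]
Δx = (I − A)⁻¹ Δd with Δd having +75 in the Sector 3 component and 0 elsewhere.
So Δx_1 = L_13 · (+75), where L_13 = adj(I−A)_13 / det(I−A) = 0.0950 / 0.32775.
Δx_1 = 0.0950 × (+75) / 0.32775 = 7.125 / 0.32775 ≈ 21.74.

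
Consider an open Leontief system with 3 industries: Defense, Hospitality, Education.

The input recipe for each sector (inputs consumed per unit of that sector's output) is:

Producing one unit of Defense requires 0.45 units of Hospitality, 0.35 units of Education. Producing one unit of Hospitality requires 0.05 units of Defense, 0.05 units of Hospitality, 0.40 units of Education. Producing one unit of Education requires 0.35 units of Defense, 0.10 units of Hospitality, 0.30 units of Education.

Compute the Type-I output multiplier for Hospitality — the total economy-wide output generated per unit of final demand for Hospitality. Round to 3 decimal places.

I − A =
  [   1.00    -0.05    -0.35]
  [  -0.45     0.95    -0.10]
  [  -0.35    -0.40     0.70]
Cofactors of I−A, C_ij = (−1)^(i+j)·(minor ij) (rows/columns in the sector order above):
  C_11 = (0.95)(0.70) − (-0.10)(-0.40) = 0.6250
  C_12 = −[(-0.45)(0.70) − (-0.10)(-0.35)] = 0.3500
  C_13 = (-0.45)(-0.40) − (0.95)(-0.35) = 0.5125
  C_21 = −[(-0.05)(0.70) − (-0.35)(-0.40)] = 0.1750
  C_22 = (1.00)(0.70) − (-0.35)(-0.35) = 0.5775
  C_23 = −[(1.00)(-0.40) − (-0.05)(-0.35)] = 0.4175
  C_31 = (-0.05)(-0.10) − (-0.35)(0.95) = 0.3375
  C_32 = −[(1.00)(-0.10) − (-0.35)(-0.45)] = 0.2575
  C_33 = (1.00)(0.95) − (-0.05)(-0.45) = 0.9275
det(I−A) = Σ_j (I−A)_1j·C_1j = (1.00)(0.6250) + (-0.05)(0.3500) + (-0.35)(0.5125) = 0.428125
adj(I−A) = Cᵀ =
  [ 0.6250   0.1750   0.3375]
  [ 0.3500   0.5775   0.2575]
  [ 0.5125   0.4175   0.9275]
(I − A)⁻¹ = adj(I−A) / det(I−A) ≈
  [   1.4599     0.4088     0.7883]
  [   0.8175     1.3489     0.6015]
  [   1.1971     0.9752     2.1664]
The output multiplier for sector j is the column-j sum of the Leontief inverse (I − A)⁻¹ = adj(I−A) / det(I−A).
Column H of adj(I−A): (0.1750, 0.5775, 0.4175); det(I−A) = 0.428125.
m_H = (0.1750 + 0.5775 + 0.4175) / 0.428125 = 1.17 / 0.428125 ≈ 2.733.

m_H = 2.733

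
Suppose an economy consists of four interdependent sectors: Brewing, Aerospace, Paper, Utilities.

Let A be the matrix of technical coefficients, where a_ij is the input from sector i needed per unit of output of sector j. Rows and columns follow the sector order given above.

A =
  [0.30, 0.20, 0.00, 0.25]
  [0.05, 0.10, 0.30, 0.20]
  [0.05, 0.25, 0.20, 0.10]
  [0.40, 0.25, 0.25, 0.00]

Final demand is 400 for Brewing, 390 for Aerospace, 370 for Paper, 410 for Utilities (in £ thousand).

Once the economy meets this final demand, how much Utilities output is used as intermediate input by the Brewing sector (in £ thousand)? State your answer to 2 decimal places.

z_UB = 603.70

I − A =
  [   0.70    -0.20     0.00    -0.25]
  [  -0.05     0.90    -0.30    -0.20]
  [  -0.05    -0.25     0.80    -0.10]
  [  -0.40    -0.25    -0.25     1.00]
Compute the cofactors C_ij = (−1)^(i+j)·(3×3 minor ij) of I−A; the adjugate is their transpose:
adj(I−A) = Cᵀ =
  [ 0.562500   0.220625   0.145000   0.199250]
  [ 0.132250   0.459375   0.218125   0.146750]
  [ 0.112250   0.188625   0.475875   0.113375]
  [ 0.286125   0.250250   0.231500   0.440500]
det(I−A) = Σ_j (I−A)_1j·C_1j = (0.70)(0.562500) + (-0.20)(0.132250) + (0.00)(0.112250) + (-0.25)(0.286125) = 0.29576875
(I − A)⁻¹ = adj(I−A) / det(I−A) ≈
  [   1.9018     0.7459     0.4902     0.6737]
  [   0.4471     1.5532     0.7375     0.4962]
  [   0.3795     0.6377     1.6089     0.3833]
  [   0.9674     0.8461     0.7827     1.4893]
First solve x = (I − A)⁻¹ d = adj(I−A)·d / det(I−A); in particular x_B = (0.562500·400 + 0.220625·390 + 0.145000·370 + 0.199250·410) / 0.29576875 = 446.38625 / 0.29576875 ≈ 1509.2407.
Intermediate flow from U to B: z_UB = a_UB · x_B = 0.40 × 446.38625 / 0.29576875 = 178.5545 / 0.29576875 ≈ 603.70.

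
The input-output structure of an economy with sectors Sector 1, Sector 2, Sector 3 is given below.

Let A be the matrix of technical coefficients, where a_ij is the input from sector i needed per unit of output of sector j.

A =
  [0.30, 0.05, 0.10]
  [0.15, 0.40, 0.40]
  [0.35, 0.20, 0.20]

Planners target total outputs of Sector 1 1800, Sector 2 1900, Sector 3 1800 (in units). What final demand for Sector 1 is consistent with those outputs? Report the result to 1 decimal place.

d_1 = 985.0

I − A =
  [   0.70    -0.05    -0.10]
  [  -0.15     0.60    -0.40]
  [  -0.35    -0.20     0.80]
d = (I − A) x:
  d_1 = (+0.70)·1800 + (-0.05)·1900 + (-0.10)·1800 = 985.0
  d_2 = (-0.15)·1800 + (+0.60)·1900 + (-0.40)·1800 = 150.0
  d_3 = (-0.35)·1800 + (-0.20)·1900 + (+0.80)·1800 = 430.0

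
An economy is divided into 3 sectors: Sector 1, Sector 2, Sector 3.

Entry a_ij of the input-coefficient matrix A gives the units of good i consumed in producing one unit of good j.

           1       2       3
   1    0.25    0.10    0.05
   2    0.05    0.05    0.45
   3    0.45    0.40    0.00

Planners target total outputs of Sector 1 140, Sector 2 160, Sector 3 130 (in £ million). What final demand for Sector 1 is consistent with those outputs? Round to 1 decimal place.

d_1 = 82.5

I − A =
  [   0.75    -0.10    -0.05]
  [  -0.05     0.95    -0.45]
  [  -0.45    -0.40     1.00]
d = (I − A) x:
  d_1 = (+0.75)·140 + (-0.10)·160 + (-0.05)·130 = 82.5
  d_2 = (-0.05)·140 + (+0.95)·160 + (-0.45)·130 = 86.5
  d_3 = (-0.45)·140 + (-0.40)·160 + (+1.00)·130 = 3.0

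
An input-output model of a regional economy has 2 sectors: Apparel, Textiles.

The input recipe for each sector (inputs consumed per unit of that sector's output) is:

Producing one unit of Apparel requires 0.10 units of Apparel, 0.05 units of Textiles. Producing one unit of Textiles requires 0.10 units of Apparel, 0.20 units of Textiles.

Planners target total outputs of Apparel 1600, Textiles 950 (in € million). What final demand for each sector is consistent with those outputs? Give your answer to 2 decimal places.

d_A = 1345.00, d_T = 680.00

I − A =
  [   0.90    -0.10]
  [  -0.05     0.80]
d = (I − A) x:
  d_A = (+0.90)·1600 + (-0.10)·950 = 1345.00
  d_T = (-0.05)·1600 + (+0.80)·950 = 680.00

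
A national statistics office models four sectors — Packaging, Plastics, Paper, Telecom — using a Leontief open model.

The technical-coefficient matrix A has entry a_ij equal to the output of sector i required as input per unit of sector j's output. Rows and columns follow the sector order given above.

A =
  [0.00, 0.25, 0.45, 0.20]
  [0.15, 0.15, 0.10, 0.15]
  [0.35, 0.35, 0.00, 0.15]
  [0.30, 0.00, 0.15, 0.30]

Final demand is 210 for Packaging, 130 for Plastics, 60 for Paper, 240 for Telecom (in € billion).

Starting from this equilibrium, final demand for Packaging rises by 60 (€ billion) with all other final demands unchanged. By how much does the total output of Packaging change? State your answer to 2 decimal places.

I − A =
  [   1.00    -0.25    -0.45    -0.20]
  [  -0.15     0.85    -0.10    -0.15]
  [  -0.35    -0.35     1.00    -0.15]
  [  -0.30     0.00    -0.15     0.70]
Compute the cofactors C_ij = (−1)^(i+j)·(3×3 minor ij) of I−A; the adjugate is their transpose:
adj(I−A) = Cᵀ =
  [ 0.543500   0.290125   0.316375   0.285250]
  [ 0.183500   0.476500   0.158500   0.188500]
  [ 0.299000   0.296500   0.506500   0.257500]
  [ 0.297000   0.187875   0.244125   0.611250]
det(I−A) = Σ_j (I−A)_1j·C_1j = (1.00)(0.543500) + (-0.25)(0.183500) + (-0.45)(0.299000) + (-0.20)(0.297000) = 0.303675
(I − A)⁻¹ = adj(I−A) / det(I−A) ≈
  [   1.7897     0.9554     1.0418     0.9393]
  [   0.6043     1.5691     0.5219     0.6207]
  [   0.9846     0.9764     1.6679     0.8479]
  [   0.9780     0.6187     0.8039     2.0128]
Δx = (I − A)⁻¹ Δd with Δd having +60 in the Packaging component and 0 elsewhere.
So Δx_1 = L_11 · (+60), where L_11 = adj(I−A)_11 / det(I−A) = 0.543500 / 0.303675.
Δx_1 = 0.543500 × (+60) / 0.303675 = 32.61 / 0.303675 ≈ 107.38.

Δx_1 = 107.38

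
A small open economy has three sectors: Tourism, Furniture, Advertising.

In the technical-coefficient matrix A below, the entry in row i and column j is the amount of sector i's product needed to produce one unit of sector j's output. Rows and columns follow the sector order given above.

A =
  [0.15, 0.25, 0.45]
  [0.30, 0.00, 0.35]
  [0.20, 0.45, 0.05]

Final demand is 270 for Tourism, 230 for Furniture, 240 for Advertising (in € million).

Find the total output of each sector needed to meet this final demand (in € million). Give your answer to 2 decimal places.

x_T = 1023.15, x_F = 840.02, x_A = 865.94

I − A =
  [   0.85    -0.25    -0.45]
  [  -0.30     1.00    -0.35]
  [  -0.20    -0.45     0.95]
Cofactors of I−A, C_ij = (−1)^(i+j)·(minor ij) (rows/columns in the sector order above):
  C_11 = (1.00)(0.95) − (-0.35)(-0.45) = 0.7925
  C_12 = −[(-0.30)(0.95) − (-0.35)(-0.20)] = 0.3550
  C_13 = (-0.30)(-0.45) − (1.00)(-0.20) = 0.3350
  C_21 = −[(-0.25)(0.95) − (-0.45)(-0.45)] = 0.4400
  C_22 = (0.85)(0.95) − (-0.45)(-0.20) = 0.7175
  C_23 = −[(0.85)(-0.45) − (-0.25)(-0.20)] = 0.4325
  C_31 = (-0.25)(-0.35) − (-0.45)(1.00) = 0.5375
  C_32 = −[(0.85)(-0.35) − (-0.45)(-0.30)] = 0.4325
  C_33 = (0.85)(1.00) − (-0.25)(-0.30) = 0.7750
det(I−A) = Σ_j (I−A)_1j·C_1j = (0.85)(0.7925) + (-0.25)(0.3550) + (-0.45)(0.3350) = 0.434125
adj(I−A) = Cᵀ =
  [ 0.7925   0.4400   0.5375]
  [ 0.3550   0.7175   0.4325]
  [ 0.3350   0.4325   0.7750]
(I − A)⁻¹ = adj(I−A) / det(I−A) ≈
  [   1.8255     1.0135     1.2381]
  [   0.8177     1.6527     0.9963]
  [   0.7717     0.9963     1.7852]
x = (I − A)⁻¹ d = adj(I−A)·d / det(I−A), with det(I−A) = 0.434125:
  x_T = (0.7925·270 + 0.4400·230 + 0.5375·240) / 0.434125 = 444.175 / 0.434125 ≈ 1023.15
  x_F = (0.3550·270 + 0.7175·230 + 0.4325·240) / 0.434125 = 364.675 / 0.434125 ≈ 840.02
  x_A = (0.3350·270 + 0.4325·230 + 0.7750·240) / 0.434125 = 375.925 / 0.434125 ≈ 865.94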